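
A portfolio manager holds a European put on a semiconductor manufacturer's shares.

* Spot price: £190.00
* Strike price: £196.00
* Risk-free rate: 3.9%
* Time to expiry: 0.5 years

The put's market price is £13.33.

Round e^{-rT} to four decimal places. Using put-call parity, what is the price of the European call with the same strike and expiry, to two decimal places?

e^(−rT) = e^(−0.039·0.5) = 0.9807
Put-call parity: C − P = S − K·e^(−rT) = 190 − 196·0.9807 = 190 − 192.2172 = -2.2172
C = P + (C − P) = 13.33 + (-2.2172) = 11.1128

£11.11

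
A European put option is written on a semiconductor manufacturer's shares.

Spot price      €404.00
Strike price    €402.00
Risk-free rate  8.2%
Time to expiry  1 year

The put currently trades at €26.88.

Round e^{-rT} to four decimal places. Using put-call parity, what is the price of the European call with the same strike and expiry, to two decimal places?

exp(−rT) = exp(−0.082·1) = 0.9213
Put-call parity: C − P = S − K·e^(−rT) = 404 − 402·0.9213 = 404 − 370.3626 = 33.6374
C = P + (C − P) = 26.88 + (33.6374) = 60.5174

€60.52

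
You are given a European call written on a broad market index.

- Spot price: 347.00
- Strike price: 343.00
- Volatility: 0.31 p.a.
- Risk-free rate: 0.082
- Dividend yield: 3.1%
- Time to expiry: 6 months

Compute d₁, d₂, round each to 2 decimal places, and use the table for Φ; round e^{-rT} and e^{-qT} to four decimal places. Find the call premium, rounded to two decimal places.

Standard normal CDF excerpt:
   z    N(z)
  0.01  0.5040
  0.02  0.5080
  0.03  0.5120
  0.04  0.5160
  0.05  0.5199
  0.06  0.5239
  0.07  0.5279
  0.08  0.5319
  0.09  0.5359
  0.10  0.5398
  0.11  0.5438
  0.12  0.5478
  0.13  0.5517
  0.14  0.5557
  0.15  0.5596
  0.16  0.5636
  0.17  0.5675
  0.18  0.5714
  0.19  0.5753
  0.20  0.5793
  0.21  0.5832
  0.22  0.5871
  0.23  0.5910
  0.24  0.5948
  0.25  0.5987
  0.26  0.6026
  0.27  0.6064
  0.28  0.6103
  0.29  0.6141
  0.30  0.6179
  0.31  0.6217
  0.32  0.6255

T = 0.5;  σ√T = 0.2192
d₁ = [ln(347/343) + (0.082 − 0.031 + 0.31²/2)·0.5] / 0.2192 = [0.0116 + 0.0495] / 0.2192 = 0.2788 ⇒ 0.28
d₂ = d₁ − σ√T = 0.2788 − 0.2192 = 0.0596 ⇒ 0.06
exp(−qT) = exp(−0.031·0.5) = 0.9846;  exp(−rT) = exp(−0.082·0.5) = 0.9598
N(d₁) = N(0.28) = 0.6103;  N(d₂) = N(0.06) = 0.5239
C = 347·0.9846·0.6103 − 343·0.9598·0.5239 = 208.5128 − 172.4739 = 36.0389

36.04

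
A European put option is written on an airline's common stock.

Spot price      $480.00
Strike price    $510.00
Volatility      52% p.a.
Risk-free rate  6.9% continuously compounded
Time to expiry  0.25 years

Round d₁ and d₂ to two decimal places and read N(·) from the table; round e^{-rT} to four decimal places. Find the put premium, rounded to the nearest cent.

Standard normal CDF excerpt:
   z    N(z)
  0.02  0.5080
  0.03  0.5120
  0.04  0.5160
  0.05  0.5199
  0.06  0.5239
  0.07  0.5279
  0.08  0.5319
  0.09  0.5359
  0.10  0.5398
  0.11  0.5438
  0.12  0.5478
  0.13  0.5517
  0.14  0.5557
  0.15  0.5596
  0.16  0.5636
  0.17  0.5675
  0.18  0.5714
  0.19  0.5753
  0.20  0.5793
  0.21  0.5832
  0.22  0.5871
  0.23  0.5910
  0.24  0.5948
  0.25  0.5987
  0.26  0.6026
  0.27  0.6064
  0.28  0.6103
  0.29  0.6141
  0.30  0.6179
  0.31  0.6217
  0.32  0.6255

$62.06

T = 0.25;  σ√T = 0.2600
ln(S/K) + (r + σ²/2)T = ln(480/510) + (0.069 + 0.52²/2)·0.25 = -0.0606 + 0.0511 = -0.0096
d₁ = -0.0096 / 0.2600 = -0.0368 ⇒ -0.04
d₂ = d₁ − σ√T = -0.0368 − 0.2600 = -0.2968 ⇒ -0.30
e^(−rT) = e^(−0.069·0.25) = 0.9829
N(−d₂) = N(0.30) = 0.6179;  N(−d₁) = N(0.04) = 0.5160
P = 510·0.9829·0.6179 − 480·0.5160 = 309.7403 − 247.6800 = 62.0603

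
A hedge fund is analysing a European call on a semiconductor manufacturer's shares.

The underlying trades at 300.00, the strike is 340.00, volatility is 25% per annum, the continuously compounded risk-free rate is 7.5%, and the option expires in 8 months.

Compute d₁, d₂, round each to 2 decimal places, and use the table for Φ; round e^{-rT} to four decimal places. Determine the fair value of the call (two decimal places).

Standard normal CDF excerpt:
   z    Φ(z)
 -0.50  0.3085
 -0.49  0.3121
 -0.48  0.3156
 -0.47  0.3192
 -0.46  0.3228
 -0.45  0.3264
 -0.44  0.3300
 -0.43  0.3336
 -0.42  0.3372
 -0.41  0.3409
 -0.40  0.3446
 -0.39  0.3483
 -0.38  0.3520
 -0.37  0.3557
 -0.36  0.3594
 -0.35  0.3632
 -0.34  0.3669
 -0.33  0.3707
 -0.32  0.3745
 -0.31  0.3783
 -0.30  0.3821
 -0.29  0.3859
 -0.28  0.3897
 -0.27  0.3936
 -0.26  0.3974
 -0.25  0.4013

14.85

σ√T = 0.25 × 0.8165 = 0.2041
d₁ = [ln(300/340) + (0.075 + 0.25²/2)·0.6667] / 0.2041 = [-0.1252 + 0.0708] / 0.2041 = -0.2662 which rounds to -0.27
d₂ = d₁ − σ√T = -0.2662 − 0.2041 = -0.4703 which rounds to -0.47
e^(−rT) = e^(−0.075·0.6667) = 0.9512
C = 300·N(-0.27) − 340·0.9512·N(-0.47) = 300·0.3936 − 340·0.9512·0.3192 = 118.0800 − 103.2318 = 14.8482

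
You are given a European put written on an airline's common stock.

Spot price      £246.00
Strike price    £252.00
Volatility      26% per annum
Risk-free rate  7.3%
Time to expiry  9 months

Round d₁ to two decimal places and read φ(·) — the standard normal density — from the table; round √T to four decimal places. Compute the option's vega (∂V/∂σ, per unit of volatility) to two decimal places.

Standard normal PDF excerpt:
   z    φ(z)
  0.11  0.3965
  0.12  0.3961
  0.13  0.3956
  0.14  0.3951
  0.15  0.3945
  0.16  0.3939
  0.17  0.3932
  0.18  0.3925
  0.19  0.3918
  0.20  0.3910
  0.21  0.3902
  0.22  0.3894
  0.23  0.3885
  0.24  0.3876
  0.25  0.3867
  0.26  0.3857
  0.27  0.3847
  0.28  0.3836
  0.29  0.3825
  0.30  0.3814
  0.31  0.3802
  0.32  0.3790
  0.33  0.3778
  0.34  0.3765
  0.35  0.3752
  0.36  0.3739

σ√T = 0.26 × 0.8660 = 0.2252
ln(S/K) + (r + σ²/2)T = ln(246/252) + (0.073 + 0.26²/2)·0.75 = -0.0241 + 0.0801 = 0.0560
d₁ = 0.0560 / 0.2252 = 0.2487 → 0.25
√T = √0.75 = 0.8660
φ(d₁) = φ(0.25) = 0.3867
vega = S·φ(d₁)·√T = 246·0.3867·0.8660 = 82.3810

82.38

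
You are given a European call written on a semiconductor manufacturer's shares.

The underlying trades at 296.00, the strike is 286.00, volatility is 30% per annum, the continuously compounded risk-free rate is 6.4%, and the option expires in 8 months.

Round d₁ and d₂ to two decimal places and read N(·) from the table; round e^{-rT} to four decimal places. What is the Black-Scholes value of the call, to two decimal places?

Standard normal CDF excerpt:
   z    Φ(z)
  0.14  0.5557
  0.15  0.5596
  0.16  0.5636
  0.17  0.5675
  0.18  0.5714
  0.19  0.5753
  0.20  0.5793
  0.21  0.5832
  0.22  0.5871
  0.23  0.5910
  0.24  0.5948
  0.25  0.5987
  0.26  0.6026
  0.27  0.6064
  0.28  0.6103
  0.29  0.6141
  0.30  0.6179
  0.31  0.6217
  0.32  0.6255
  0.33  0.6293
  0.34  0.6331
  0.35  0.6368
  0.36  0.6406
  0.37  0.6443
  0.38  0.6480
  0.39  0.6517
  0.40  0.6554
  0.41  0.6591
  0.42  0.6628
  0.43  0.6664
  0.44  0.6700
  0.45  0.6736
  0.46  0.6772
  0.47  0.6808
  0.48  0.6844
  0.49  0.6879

40.66

σ√T = 0.3 × 0.8165 = 0.2449
d₁ = [ln(296/286) + (0.064 + ½·0.3²)·0.6667] / (σ√T) = (0.0344 + 0.0727) / 0.2449 = 0.4370 ⇒ 0.44
d₂ = 0.4370 − 0.2449 = 0.1920 ⇒ 0.19
e^(−rT) = e^(−0.064·0.6667) = 0.9582
N(d₁) = N(0.44) = 0.6700;  N(d₂) = N(0.19) = 0.5753
C = 296·0.6700 − 286·0.9582·0.5753 = 198.3200 − 157.6582 = 40.6618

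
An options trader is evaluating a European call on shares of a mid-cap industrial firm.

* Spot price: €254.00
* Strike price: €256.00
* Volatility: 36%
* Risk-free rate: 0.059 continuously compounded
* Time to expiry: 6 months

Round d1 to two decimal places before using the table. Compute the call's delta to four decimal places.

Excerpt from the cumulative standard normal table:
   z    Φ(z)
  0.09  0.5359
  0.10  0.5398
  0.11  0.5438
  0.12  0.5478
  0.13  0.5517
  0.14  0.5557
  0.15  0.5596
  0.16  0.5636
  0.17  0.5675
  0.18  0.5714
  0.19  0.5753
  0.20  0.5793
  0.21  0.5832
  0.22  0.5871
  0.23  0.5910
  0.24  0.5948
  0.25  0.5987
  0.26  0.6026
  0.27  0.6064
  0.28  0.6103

0.5832

σ√T = 0.36·√0.5 = 0.2546
ln(S/K) + (r + σ²/2)T = ln(254/256) + (0.059 + 0.36²/2)·0.5 = -0.0078 + 0.0619 = 0.0541
d₁ = 0.0541 / 0.2546 = 0.2124 ≈ 0.21
N(d₁) = N(0.21) = 0.5832
Δ_call = N(d₁) = 0.5832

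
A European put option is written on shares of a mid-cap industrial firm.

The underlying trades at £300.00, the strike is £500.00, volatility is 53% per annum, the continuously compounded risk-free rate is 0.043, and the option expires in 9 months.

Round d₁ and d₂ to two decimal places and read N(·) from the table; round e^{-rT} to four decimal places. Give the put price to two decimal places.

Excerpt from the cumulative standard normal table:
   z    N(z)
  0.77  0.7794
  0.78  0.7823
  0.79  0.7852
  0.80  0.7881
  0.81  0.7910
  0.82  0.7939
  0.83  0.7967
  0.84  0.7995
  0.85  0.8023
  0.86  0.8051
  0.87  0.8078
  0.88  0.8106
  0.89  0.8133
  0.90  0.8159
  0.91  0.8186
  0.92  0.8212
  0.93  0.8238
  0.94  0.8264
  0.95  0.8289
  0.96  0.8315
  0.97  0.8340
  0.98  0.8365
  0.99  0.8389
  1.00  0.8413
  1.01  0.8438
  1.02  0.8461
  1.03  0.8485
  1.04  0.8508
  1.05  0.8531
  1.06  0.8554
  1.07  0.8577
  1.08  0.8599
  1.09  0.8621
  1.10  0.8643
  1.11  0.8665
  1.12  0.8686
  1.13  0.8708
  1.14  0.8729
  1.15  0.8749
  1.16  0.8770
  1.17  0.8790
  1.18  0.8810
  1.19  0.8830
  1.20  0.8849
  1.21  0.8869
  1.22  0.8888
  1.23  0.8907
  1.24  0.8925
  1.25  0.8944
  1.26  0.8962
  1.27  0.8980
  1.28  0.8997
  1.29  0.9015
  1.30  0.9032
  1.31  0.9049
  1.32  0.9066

T = 0.75;  σ√T = 0.4590
d₁ = [ln(300/500) + (0.043 + ½·0.53²)·0.75] / (σ√T) = (-0.5108 + 0.1376) / 0.4590 = -0.8132 which rounds to -0.81
d₂ = -0.8132 − 0.4590 = -1.2722 which rounds to -1.27
e^(−rT) = e^(−0.043·0.75) = 0.9683
N(−d₂) = N(1.27) = 0.8980;  N(−d₁) = N(0.81) = 0.7910
P = 500·0.9683·0.8980 − 300·0.7910 = 434.7667 − 237.3000 = 197.4667

£197.47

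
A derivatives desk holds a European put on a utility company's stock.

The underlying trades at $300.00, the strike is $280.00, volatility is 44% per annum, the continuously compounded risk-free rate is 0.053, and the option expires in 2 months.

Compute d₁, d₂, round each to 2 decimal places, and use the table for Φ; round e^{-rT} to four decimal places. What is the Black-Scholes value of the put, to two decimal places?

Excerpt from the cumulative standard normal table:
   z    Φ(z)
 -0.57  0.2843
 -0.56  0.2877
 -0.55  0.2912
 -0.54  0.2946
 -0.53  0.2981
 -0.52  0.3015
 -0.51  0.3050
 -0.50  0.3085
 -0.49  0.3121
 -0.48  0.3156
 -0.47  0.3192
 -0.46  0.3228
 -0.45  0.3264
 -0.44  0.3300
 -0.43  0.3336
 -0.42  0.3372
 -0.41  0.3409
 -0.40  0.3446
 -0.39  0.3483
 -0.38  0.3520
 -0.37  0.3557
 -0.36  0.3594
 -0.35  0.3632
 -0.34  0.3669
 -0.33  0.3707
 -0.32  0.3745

T = 0.1667;  σ√T = 0.1796
d₁ = [ln(300/280) + (0.053 + 0.44²/2)·0.1667] / 0.1796 = [0.0690 + 0.0250] / 0.1796 = 0.5231 ⇒ 0.52
d₂ = d₁ − σ√T = 0.5231 − 0.1796 = 0.3434 ⇒ 0.34
e^(−rT) = e^(−0.053·0.1667) = 0.9912
P = 280·0.9912·N(-0.34) − 300·N(-0.52) = 280·0.9912·0.3669 − 300·0.3015 = 101.8280 − 90.4500 = 11.3780

$11.38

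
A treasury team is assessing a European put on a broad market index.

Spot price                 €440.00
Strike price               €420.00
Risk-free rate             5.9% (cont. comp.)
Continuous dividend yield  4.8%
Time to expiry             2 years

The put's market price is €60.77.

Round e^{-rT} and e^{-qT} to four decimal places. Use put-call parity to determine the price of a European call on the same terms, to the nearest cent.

e^(−qT) = e^(−0.048·2) = 0.9085;  e^(−rT) = e^(−0.059·2) = 0.8887
Put-call parity: C − P = S·e^(−qT) − K·e^(−rT) = 440·0.9085 − 420·0.8887 = 399.7400 − 373.2540 = 26.4860
C = P + (C − P) = 60.77 + (26.4860) = 87.2560

€87.26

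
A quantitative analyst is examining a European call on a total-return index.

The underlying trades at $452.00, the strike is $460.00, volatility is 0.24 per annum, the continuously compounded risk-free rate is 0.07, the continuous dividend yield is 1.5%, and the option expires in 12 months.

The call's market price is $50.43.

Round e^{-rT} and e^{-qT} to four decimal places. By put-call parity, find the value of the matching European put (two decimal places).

$34.07

e^(−qT) = e^(−0.015·1) = 0.9851;  e^(−rT) = e^(−0.07·1) = 0.9324
Put-call parity: C − P = S·e^(−qT) − K·e^(−rT) = 452·0.9851 − 460·0.9324 = 445.2652 − 428.9040 = 16.3612
P = C − (C − P) = 50.43 − (16.3612) = 34.0688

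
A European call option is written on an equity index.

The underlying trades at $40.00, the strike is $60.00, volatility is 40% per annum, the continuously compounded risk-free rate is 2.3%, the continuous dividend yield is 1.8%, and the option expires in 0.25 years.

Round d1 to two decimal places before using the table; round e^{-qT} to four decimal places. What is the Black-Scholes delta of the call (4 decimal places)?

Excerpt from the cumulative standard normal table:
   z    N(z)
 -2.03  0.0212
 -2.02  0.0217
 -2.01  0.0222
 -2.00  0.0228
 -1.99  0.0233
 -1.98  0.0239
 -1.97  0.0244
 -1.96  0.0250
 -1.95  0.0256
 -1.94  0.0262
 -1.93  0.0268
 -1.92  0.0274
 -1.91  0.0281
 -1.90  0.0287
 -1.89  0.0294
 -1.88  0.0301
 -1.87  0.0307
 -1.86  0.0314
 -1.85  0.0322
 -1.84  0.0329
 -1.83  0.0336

0.0273

σ√T = 0.4·√0.25 = 0.2000
d₁ = [ln(40/60) + (0.023 − 0.018 + 0.4²/2)·0.25] / 0.2000 = [-0.4055 + 0.0213] / 0.2000 = -1.9211 which rounds to -1.92
N(d₁) = N(-1.92) = 0.0274
Δ_call = e^(−qT)·N(d₁) = 0.9955·0.0274 = 0.0273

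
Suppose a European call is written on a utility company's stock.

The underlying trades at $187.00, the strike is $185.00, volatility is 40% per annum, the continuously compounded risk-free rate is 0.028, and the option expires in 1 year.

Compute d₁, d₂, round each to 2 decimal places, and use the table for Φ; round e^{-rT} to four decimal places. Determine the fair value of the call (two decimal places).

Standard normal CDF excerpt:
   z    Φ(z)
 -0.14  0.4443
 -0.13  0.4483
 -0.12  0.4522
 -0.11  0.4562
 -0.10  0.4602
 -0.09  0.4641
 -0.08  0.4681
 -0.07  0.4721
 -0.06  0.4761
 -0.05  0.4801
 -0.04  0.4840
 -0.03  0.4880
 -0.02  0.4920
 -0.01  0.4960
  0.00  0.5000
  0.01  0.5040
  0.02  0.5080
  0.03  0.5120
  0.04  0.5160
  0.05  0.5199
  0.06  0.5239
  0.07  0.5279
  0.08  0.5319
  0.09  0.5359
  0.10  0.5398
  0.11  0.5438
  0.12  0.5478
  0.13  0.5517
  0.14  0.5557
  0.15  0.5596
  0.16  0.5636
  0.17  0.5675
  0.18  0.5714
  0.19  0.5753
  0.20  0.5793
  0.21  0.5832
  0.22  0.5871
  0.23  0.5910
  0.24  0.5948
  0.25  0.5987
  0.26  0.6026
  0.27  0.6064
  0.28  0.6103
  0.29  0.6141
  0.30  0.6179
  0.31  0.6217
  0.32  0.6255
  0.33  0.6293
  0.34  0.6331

$32.76

σ√T = 0.4 × 1.0000 = 0.4000
ln(S/K) + (r + σ²/2)T = ln(187/185) + (0.028 + 0.4²/2)·1 = 0.0108 + 0.1080 = 0.1188
d₁ = 0.1188 / 0.4000 = 0.2969 → 0.30
d₂ = d₁ − σ√T = 0.2969 − 0.4000 = -0.1031 → -0.10
e^(−rT) = e^(−0.028·1) = 0.9724
N(d₁) = N(0.30) = 0.6179;  N(d₂) = N(-0.10) = 0.4602
C = 187·0.6179 − 185·0.9724·0.4602 = 115.5473 − 82.7872 = 32.7601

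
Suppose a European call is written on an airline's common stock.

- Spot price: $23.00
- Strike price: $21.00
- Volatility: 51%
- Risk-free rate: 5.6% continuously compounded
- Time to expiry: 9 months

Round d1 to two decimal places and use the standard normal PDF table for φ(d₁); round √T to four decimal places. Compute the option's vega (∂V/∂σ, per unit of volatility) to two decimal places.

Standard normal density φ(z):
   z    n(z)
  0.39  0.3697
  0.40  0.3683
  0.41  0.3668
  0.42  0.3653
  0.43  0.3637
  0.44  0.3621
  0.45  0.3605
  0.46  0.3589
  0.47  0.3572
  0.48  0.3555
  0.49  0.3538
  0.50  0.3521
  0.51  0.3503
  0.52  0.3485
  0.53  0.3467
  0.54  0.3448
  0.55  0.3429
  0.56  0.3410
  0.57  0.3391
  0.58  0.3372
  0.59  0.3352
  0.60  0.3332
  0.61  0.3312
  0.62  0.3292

T = 0.75;  σ√T = 0.4417
d₁ = [ln(23/21) + (0.056 + 0.51²/2)·0.75] / 0.4417 = [0.0910 + 0.1395] / 0.4417 = 0.5219 → 0.52
√T = √0.75 = 0.8660
φ(d₁) = φ(0.52) = 0.3485
vega = S·φ(d₁)·√T = 23·0.3485·0.8660 = 6.9414
(Call and put vega coincide under Black-Scholes.)

6.94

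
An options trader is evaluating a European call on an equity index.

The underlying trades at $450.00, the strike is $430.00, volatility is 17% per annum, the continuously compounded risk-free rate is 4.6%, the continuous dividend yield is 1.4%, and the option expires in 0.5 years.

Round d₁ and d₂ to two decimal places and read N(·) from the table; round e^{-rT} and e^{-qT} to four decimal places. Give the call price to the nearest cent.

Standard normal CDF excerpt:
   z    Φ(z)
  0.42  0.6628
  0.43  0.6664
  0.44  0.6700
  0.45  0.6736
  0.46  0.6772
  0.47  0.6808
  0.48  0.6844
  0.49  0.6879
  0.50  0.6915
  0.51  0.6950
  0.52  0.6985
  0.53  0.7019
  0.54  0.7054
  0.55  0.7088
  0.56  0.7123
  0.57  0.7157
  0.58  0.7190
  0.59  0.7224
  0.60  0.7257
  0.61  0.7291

T = 0.5;  σ√T = 0.1202
ln(S/K) + (r − q + σ²/2)T = ln(450/430) + (0.046 − 0.014 + 0.17²/2)·0.5 = 0.0455 + 0.0232 = 0.0687
d₁ = 0.0687 / 0.1202 = 0.5714 → 0.57
d₂ = d₁ − σ√T = 0.5714 − 0.1202 = 0.4512 → 0.45
e^(−qT) = e^(−0.014·0.5) = 0.9930;  e^(−rT) = e^(−0.046·0.5) = 0.9773
N(d₁) = N(0.57) = 0.7157;  N(d₂) = N(0.45) = 0.6736
C = 450·0.9930·0.7157 − 430·0.9773·0.6736 = 319.8105 − 283.0730 = 36.7376

$36.74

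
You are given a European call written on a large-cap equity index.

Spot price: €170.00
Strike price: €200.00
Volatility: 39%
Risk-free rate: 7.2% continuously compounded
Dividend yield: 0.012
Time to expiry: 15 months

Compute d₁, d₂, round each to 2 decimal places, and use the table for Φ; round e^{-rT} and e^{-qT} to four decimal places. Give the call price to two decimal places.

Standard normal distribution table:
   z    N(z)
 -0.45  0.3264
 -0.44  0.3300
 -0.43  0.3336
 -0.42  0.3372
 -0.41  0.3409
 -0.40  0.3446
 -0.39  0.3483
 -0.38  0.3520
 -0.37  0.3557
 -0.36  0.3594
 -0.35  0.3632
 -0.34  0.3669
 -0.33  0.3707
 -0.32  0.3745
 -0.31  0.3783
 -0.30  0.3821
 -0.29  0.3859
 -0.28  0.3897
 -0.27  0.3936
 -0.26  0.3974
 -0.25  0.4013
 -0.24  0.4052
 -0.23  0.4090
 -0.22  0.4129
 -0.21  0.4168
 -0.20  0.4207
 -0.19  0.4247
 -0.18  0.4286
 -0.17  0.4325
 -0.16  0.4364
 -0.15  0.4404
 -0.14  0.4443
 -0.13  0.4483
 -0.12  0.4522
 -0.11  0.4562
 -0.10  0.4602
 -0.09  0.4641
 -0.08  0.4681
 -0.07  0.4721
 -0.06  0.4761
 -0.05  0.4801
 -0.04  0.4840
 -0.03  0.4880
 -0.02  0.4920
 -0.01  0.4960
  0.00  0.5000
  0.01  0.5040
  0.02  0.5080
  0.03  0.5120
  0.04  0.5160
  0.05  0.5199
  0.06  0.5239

€23.44

T = 1.25;  σ√T = 0.4360
d₁ = [ln(170/200) + (0.072 − 0.012 + ½·0.39²)·1.25] / (σ√T) = (-0.1625 + 0.1701) / 0.4360 = 0.0173 which rounds to 0.02
d₂ = 0.0173 − 0.4360 = -0.4187 which rounds to -0.42
exp(−qT) = exp(−0.012·1.25) = 0.9851;  exp(−rT) = exp(−0.072·1.25) = 0.9139
N(d₁) = N(0.02) = 0.5080;  N(d₂) = N(-0.42) = 0.3372
C = 170·0.9851·0.5080 − 200·0.9139·0.3372 = 85.0732 − 61.6334 = 23.4398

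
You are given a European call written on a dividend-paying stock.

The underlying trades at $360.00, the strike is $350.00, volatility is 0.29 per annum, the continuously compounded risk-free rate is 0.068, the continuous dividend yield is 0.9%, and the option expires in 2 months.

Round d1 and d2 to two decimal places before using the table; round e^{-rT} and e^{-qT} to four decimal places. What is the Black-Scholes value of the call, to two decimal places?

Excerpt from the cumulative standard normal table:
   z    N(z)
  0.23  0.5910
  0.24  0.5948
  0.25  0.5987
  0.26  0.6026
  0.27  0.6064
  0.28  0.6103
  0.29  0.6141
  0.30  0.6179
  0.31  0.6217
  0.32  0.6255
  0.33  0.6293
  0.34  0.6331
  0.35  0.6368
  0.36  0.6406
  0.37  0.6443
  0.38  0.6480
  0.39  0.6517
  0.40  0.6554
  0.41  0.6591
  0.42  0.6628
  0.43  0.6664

$24.40

T = 0.1667;  σ√T = 0.1184
d₁ = [ln(360/350) + (0.068 − 0.009 + ½·0.29²)·0.1667] / (σ√T) = (0.0282 + 0.0168) / 0.1184 = 0.3802 ≈ 0.38
d₂ = 0.3802 − 0.1184 = 0.2618 ≈ 0.26
exp(−qT) = exp(−0.009·0.1667) = 0.9985;  exp(−rT) = exp(−0.068·0.1667) = 0.9887
N(d₁) = N(0.38) = 0.6480;  N(d₂) = N(0.26) = 0.6026
C = 360·0.9985·0.6480 − 350·0.9887·0.6026 = 232.9301 − 208.5267 = 24.4034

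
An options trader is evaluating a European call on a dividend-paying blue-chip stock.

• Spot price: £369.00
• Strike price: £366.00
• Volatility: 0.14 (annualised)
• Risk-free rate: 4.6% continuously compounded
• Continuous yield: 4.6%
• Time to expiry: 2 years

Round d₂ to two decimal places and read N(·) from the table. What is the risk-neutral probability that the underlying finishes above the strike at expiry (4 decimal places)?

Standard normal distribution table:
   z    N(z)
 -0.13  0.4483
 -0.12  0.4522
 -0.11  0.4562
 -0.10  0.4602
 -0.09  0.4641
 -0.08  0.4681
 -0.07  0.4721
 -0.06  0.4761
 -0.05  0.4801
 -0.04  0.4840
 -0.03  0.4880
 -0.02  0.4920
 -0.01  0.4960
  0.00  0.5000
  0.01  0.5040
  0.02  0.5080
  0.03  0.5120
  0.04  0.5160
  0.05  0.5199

σ√T = 0.14·√2 = 0.1980
ln(S/K) + (r − q + σ²/2)T = ln(369/366) + (0.046 − 0.046 + 0.14²/2)·2 = 0.0082 + 0.0196 = 0.0278
d₁ = 0.0278 / 0.1980 = 0.1402 ≈ 0.14
d₂ = d₁ − σ√T = 0.1402 − 0.1980 = -0.0578 ≈ -0.06
Pr(exercise) under Q = N(d₂) = 0.4761

0.4761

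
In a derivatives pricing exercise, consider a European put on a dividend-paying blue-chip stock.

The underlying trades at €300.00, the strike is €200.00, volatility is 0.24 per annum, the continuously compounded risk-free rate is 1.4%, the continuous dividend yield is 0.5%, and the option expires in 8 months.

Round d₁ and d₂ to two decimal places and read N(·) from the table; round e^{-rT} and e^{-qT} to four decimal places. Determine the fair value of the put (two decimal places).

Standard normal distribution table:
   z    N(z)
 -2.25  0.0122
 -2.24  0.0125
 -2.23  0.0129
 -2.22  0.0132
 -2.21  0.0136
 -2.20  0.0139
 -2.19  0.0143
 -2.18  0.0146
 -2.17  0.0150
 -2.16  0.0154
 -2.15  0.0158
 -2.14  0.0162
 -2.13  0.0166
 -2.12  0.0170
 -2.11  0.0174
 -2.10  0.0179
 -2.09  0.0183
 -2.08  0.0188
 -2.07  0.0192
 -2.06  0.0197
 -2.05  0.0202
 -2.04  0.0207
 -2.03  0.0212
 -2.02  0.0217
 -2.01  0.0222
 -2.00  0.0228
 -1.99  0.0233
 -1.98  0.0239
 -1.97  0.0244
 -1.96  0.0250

T = 0.6667;  σ√T = 0.1960
ln(S/K) + (r − q + σ²/2)T = ln(300/200) + (0.014 − 0.005 + 0.24²/2)·0.6667 = 0.4055 + 0.0252 = 0.4307
d₁ = 0.4307 / 0.1960 = 2.1977 ⇒ 2.20
d₂ = d₁ − σ√T = 2.1977 − 0.1960 = 2.0018 ⇒ 2.00
exp(−qT) = exp(−0.005·0.6667) = 0.9967;  exp(−rT) = exp(−0.014·0.6667) = 0.9907
N(−d₂) = N(-2.00) = 0.0228;  N(−d₁) = N(-2.20) = 0.0139
P = 200·0.9907·0.0228 − 300·0.9967·0.0139 = 4.5176 − 4.1562 = 0.3614

€0.36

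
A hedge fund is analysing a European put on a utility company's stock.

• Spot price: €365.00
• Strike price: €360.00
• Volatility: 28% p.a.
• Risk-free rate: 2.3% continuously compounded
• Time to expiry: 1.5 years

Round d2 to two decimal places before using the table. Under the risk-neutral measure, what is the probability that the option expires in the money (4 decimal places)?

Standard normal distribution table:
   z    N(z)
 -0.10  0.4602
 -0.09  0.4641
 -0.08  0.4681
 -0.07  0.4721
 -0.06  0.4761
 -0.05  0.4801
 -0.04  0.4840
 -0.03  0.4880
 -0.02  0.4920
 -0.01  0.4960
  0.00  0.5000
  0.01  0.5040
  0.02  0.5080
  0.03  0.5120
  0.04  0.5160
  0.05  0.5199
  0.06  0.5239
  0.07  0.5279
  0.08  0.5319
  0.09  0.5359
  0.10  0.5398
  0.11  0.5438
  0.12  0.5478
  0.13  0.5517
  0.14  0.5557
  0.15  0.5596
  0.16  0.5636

0.5120

σ√T = 0.28 × 1.2247 = 0.3429
ln(S/K) + (r + σ²/2)T = ln(365/360) + (0.023 + 0.28²/2)·1.5 = 0.0138 + 0.0933 = 0.1071
d₁ = 0.1071 / 0.3429 = 0.3123 which rounds to 0.31
d₂ = d₁ − σ√T = 0.3123 − 0.3429 = -0.0306 which rounds to -0.03
Risk-neutral Pr[S_T < K] = N(−d₂) = N(0.03) = 0.5120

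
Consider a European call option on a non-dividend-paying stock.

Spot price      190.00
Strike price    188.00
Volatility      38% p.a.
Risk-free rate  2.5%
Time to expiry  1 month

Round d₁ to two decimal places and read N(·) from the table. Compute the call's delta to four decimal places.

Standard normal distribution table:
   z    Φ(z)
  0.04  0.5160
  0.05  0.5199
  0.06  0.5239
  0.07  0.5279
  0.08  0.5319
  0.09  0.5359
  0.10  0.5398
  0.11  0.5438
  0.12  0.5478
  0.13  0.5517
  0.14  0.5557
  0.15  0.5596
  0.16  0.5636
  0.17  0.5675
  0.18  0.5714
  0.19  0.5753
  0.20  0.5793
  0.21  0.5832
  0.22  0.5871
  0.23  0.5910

T = 0.08333;  σ√T = 0.1097
d₁ = [ln(190/188) + (0.025 + 0.38²/2)·0.08333] / 0.1097 = [0.0106 + 0.0081] / 0.1097 = 0.1703 which rounds to 0.17
N(d₁) = N(0.17) = 0.5675
Δ_call = N(d₁) = 0.5675

0.5675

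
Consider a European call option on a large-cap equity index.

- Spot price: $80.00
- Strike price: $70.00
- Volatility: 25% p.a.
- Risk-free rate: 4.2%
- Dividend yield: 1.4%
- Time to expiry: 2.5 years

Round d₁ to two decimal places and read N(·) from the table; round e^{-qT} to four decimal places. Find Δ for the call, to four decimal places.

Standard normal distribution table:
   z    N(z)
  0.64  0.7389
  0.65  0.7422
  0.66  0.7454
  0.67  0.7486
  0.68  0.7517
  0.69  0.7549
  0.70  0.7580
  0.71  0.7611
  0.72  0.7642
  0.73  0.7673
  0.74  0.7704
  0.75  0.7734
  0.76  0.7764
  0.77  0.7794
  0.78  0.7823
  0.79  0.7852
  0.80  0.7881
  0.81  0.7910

0.7349

T = 2.5;  σ√T = 0.3953
d₁ = [ln(80/70) + (0.042 − 0.014 + 0.25²/2)·2.5] / 0.3953 = [0.1335 + 0.1481] / 0.3953 = 0.7125 ⇒ 0.71
N(d₁) = N(0.71) = 0.7611
Δ_call = exp(−qT)·N(d₁) = 0.9656·0.7611 = 0.7349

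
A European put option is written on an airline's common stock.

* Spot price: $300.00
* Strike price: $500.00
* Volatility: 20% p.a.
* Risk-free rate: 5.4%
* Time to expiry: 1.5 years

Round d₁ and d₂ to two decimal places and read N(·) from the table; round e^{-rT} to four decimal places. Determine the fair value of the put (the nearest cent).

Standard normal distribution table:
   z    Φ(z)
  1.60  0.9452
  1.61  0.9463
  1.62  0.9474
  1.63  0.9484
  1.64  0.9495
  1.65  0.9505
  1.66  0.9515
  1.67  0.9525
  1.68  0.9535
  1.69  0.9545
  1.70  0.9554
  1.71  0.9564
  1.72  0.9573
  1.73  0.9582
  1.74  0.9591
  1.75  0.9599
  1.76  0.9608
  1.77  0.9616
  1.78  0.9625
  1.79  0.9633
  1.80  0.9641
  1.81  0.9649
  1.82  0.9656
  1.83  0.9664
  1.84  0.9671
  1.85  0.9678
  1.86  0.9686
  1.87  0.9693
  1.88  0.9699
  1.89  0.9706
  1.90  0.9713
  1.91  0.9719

σ√T = 0.2·√1.5 = 0.2449
d₁ = [ln(300/500) + (0.054 + 0.2²/2)·1.5] / 0.2449 = [-0.5108 + 0.1110] / 0.2449 = -1.6323 ≈ -1.63
d₂ = d₁ − σ√T = -1.6323 − 0.2449 = -1.8772 ≈ -1.88
exp(−rT) = exp(−0.054·1.5) = 0.9222
P = 500·0.9222·N(1.88) − 300·N(1.63) = 500·0.9222·0.9699 − 300·0.9484 = 447.2209 − 284.5200 = 162.7009

$162.70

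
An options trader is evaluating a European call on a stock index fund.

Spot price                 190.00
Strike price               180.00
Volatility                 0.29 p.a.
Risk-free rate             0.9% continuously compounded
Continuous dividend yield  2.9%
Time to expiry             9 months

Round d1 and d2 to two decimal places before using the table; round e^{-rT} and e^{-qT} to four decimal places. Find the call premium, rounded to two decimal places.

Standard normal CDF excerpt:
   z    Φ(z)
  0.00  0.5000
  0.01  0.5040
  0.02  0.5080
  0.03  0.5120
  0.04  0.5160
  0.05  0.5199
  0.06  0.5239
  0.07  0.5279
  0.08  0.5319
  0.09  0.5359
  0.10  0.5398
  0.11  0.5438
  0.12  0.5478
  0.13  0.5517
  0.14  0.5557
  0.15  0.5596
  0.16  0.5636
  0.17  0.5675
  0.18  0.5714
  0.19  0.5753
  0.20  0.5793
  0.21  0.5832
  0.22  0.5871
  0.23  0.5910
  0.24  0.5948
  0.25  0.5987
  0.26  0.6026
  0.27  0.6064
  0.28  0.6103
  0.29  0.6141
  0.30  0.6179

21.92

T = 0.75;  σ√T = 0.2511
d₁ = [ln(190/180) + (0.009 − 0.029 + 0.29²/2)·0.75] / 0.2511 = [0.0541 + 0.0165] / 0.2511 = 0.2811 which rounds to 0.28
d₂ = d₁ − σ√T = 0.2811 − 0.2511 = 0.0300 which rounds to 0.03
e^(−qT) = e^(−0.029·0.75) = 0.9785;  e^(−rT) = e^(−0.009·0.75) = 0.9933
C = 190·0.9785·N(0.28) − 180·0.9933·N(0.03) = 190·0.9785·0.6103 − 180·0.9933·0.5120 = 113.4639 − 91.5425 = 21.9214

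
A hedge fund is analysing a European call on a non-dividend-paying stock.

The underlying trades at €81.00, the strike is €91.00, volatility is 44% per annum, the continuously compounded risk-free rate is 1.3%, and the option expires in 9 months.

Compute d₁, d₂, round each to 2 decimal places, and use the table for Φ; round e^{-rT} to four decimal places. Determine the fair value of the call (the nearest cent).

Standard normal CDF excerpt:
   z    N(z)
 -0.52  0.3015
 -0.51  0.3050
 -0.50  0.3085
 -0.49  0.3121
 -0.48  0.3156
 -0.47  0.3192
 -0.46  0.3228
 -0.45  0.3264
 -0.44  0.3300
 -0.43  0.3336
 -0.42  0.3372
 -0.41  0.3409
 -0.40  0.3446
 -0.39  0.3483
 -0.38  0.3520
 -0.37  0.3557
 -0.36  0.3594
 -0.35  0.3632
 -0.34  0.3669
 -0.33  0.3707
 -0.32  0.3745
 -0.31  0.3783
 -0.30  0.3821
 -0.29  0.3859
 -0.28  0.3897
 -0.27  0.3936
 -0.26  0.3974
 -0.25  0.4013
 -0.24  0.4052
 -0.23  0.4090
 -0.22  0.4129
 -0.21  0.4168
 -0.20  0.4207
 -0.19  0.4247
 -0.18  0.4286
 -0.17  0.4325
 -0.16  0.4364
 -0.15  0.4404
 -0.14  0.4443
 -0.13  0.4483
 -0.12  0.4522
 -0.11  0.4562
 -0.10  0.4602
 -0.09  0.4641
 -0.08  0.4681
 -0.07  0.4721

σ√T = 0.44·√0.75 = 0.3811
ln(S/K) + (r + σ²/2)T = ln(81/91) + (0.013 + 0.44²/2)·0.75 = -0.1164 + 0.0823 = -0.0341
d₁ = -0.0341 / 0.3811 = -0.0894 which rounds to -0.09
d₂ = d₁ − σ√T = -0.0894 − 0.3811 = -0.4704 which rounds to -0.47
exp(−rT) = exp(−0.013·0.75) = 0.9903
C = 81·N(-0.09) − 91·0.9903·N(-0.47) = 81·0.4641 − 91·0.9903·0.3192 = 37.5921 − 28.7654 = 8.8267

€8.83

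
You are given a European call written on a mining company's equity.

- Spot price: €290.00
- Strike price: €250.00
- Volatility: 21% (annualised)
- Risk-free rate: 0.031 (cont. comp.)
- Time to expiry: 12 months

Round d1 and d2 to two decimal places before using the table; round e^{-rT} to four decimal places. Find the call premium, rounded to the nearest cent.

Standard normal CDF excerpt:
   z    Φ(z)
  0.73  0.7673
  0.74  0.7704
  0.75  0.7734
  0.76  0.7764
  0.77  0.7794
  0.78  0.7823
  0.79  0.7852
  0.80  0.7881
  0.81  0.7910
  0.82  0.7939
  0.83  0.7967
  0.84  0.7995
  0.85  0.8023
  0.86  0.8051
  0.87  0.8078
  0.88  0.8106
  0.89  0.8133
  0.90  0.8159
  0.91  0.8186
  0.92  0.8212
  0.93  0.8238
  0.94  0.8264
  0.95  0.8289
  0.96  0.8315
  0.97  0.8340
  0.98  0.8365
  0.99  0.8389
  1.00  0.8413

€53.68

T = 1;  σ√T = 0.2100
d₁ = [ln(290/250) + (0.031 + 0.21²/2)·1] / 0.2100 = [0.1484 + 0.0530] / 0.2100 = 0.9594 ⇒ 0.96
d₂ = d₁ − σ√T = 0.9594 − 0.2100 = 0.7494 ⇒ 0.75
exp(−rT) = exp(−0.031·1) = 0.9695
N(d₁) = N(0.96) = 0.8315;  N(d₂) = N(0.75) = 0.7734
C = 290·0.8315 − 250·0.9695·0.7734 = 241.1350 − 187.4528 = 53.6822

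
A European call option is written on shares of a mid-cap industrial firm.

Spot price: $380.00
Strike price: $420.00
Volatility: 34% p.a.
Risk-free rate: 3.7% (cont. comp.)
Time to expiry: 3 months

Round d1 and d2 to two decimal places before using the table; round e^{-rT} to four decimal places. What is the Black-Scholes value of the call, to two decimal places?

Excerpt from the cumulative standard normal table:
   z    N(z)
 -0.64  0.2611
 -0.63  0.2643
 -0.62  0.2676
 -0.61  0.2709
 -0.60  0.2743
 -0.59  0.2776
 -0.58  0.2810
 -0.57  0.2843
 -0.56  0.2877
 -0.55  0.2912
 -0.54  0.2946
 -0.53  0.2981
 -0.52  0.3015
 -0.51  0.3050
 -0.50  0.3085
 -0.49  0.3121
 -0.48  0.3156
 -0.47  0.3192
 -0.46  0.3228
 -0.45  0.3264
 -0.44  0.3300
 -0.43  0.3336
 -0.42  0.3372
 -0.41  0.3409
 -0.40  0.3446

$12.67

T = 0.25;  σ√T = 0.1700
d₁ = [ln(380/420) + (0.037 + ½·0.34²)·0.25] / (σ√T) = (-0.1001 + 0.0237) / 0.1700 = -0.4493 ≈ -0.45
d₂ = -0.4493 − 0.1700 = -0.6193 ≈ -0.62
e^(−rT) = e^(−0.037·0.25) = 0.9908
N(d₁) = N(-0.45) = 0.3264;  N(d₂) = N(-0.62) = 0.2676
C = 380·0.3264 − 420·0.9908·0.2676 = 124.0320 − 111.3580 = 12.6740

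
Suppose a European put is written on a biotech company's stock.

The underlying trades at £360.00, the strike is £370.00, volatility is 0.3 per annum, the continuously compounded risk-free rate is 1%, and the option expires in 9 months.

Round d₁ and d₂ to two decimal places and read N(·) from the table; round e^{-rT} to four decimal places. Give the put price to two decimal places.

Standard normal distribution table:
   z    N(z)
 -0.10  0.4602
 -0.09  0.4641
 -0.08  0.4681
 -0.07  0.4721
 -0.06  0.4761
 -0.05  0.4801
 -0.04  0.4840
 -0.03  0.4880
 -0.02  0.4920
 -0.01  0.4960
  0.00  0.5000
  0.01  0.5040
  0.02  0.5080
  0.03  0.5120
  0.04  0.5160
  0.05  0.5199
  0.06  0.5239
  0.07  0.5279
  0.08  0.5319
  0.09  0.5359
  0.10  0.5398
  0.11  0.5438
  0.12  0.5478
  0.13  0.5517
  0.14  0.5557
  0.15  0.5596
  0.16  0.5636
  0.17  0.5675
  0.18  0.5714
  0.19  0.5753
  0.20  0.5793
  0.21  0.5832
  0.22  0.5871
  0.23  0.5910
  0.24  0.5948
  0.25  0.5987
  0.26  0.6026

£41.33

σ√T = 0.3 × 0.8660 = 0.2598
d₁ = [ln(360/370) + (0.01 + 0.3²/2)·0.75] / 0.2598 = [-0.0274 + 0.0413] / 0.2598 = 0.0533 ≈ 0.05
d₂ = d₁ − σ√T = 0.0533 − 0.2598 = -0.2065 ≈ -0.21
e^(−rT) = e^(−0.01·0.75) = 0.9925
N(−d₂) = N(0.21) = 0.5832;  N(−d₁) = N(-0.05) = 0.4801
P = 370·0.9925·0.5832 − 360·0.4801 = 214.1656 − 172.8360 = 41.3296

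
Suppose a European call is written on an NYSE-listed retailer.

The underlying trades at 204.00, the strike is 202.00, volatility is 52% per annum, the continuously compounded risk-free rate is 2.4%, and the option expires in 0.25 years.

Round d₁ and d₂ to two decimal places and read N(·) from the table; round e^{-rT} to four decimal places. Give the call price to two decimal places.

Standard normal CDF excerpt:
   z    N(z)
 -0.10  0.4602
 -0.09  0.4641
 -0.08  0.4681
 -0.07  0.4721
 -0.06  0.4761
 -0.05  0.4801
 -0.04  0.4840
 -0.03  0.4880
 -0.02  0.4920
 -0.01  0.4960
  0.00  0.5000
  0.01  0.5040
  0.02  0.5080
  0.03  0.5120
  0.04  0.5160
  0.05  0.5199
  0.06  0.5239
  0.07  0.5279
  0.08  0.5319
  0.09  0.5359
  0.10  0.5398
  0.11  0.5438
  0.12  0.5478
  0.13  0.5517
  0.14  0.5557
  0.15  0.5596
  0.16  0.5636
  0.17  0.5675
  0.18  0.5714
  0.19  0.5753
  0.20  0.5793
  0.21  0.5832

T = 0.25;  σ√T = 0.2600
ln(S/K) + (r + σ²/2)T = ln(204/202) + (0.024 + 0.52²/2)·0.25 = 0.0099 + 0.0398 = 0.0497
d₁ = 0.0497 / 0.2600 = 0.1910 which rounds to 0.19
d₂ = d₁ − σ√T = 0.1910 − 0.2600 = -0.0690 which rounds to -0.07
e^(−rT) = e^(−0.024·0.25) = 0.9940
N(d₁) = N(0.19) = 0.5753;  N(d₂) = N(-0.07) = 0.4721
C = 204·0.5753 − 202·0.9940·0.4721 = 117.3612 − 94.7920 = 22.5692

22.57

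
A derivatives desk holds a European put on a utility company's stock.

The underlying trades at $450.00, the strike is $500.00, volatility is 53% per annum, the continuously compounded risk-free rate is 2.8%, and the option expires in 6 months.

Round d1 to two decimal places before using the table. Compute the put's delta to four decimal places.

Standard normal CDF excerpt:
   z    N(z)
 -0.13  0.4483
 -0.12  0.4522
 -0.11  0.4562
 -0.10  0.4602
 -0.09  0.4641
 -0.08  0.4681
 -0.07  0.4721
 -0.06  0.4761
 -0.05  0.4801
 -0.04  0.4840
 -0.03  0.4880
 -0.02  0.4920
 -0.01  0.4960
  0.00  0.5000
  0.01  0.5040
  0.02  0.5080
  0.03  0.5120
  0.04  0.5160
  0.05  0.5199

T = 0.5;  σ√T = 0.3748
d₁ = [ln(450/500) + (0.028 + ½·0.53²)·0.5] / (σ√T) = (-0.1054 + 0.0842) / 0.3748 = -0.0564 ⇒ -0.06
N(d₁) = N(-0.06) = 0.4761
Δ_put = N(d₁) − 1 = 0.4761 − 1 = -0.5239

-0.5239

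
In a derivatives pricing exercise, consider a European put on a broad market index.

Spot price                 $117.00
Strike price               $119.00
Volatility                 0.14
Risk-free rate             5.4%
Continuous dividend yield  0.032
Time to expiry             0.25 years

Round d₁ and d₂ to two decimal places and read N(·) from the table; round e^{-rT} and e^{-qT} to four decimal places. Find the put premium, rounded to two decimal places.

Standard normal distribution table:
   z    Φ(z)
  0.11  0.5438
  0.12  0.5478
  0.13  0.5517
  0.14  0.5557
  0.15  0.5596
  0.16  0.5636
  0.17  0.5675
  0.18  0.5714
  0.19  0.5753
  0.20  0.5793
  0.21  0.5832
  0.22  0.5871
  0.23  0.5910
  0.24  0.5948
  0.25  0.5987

σ√T = 0.14 × 0.5000 = 0.0700
d₁ = [ln(117/119) + (0.054 − 0.032 + 0.14²/2)·0.25] / 0.0700 = [-0.0169 + 0.0080] / 0.0700 = -0.1286 → -0.13
d₂ = d₁ − σ√T = -0.1286 − 0.0700 = -0.1986 → -0.20
exp(−qT) = exp(−0.032·0.25) = 0.9920;  exp(−rT) = exp(−0.054·0.25) = 0.9866
N(−d₂) = N(0.20) = 0.5793;  N(−d₁) = N(0.13) = 0.5517
P = 119·0.9866·0.5793 − 117·0.9920·0.5517 = 68.0129 − 64.0325 = 3.9804

$3.98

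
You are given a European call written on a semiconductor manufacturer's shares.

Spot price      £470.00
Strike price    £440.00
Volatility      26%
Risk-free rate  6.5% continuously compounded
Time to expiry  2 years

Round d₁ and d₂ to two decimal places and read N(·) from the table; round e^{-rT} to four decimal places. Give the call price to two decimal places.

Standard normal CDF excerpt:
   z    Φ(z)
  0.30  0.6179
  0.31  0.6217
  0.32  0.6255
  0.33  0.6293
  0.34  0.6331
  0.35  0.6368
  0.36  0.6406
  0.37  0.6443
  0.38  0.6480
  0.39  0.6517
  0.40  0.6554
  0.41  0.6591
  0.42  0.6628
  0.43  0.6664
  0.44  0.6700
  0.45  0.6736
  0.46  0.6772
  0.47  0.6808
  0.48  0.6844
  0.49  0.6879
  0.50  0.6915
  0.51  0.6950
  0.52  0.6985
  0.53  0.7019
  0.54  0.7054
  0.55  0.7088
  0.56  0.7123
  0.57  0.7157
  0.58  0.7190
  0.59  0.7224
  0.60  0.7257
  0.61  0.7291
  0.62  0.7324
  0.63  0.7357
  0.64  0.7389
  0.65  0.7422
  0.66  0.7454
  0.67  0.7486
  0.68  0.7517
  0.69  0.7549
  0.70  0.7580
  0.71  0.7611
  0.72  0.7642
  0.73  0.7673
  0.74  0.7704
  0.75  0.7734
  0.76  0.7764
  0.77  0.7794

£113.14

σ√T = 0.26 × 1.4142 = 0.3677
d₁ = [ln(470/440) + (0.065 + 0.26²/2)·2] / 0.3677 = [0.0660 + 0.1976] / 0.3677 = 0.7168 ⇒ 0.72
d₂ = d₁ − σ√T = 0.7168 − 0.3677 = 0.3491 ⇒ 0.35
e^(−rT) = e^(−0.065·2) = 0.8781
C = 470·N(0.72) − 440·0.8781·N(0.35) = 470·0.7642 − 440·0.8781·0.6368 = 359.1740 − 246.0366 = 113.1374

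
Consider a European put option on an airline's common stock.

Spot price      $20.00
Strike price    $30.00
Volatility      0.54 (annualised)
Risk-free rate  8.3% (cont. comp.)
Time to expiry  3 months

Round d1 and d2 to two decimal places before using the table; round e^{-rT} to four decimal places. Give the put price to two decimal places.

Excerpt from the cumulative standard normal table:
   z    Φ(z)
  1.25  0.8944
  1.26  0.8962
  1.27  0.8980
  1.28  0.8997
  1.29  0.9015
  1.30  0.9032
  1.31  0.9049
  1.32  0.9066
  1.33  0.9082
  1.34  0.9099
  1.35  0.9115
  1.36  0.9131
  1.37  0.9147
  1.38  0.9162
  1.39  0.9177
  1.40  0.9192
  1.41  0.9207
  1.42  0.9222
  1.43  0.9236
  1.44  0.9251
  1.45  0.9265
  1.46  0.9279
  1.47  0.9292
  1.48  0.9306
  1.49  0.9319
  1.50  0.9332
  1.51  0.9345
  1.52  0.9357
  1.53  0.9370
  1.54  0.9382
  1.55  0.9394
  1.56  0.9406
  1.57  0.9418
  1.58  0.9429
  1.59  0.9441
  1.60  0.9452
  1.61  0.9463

σ√T = 0.54·√0.25 = 0.2700
ln(S/K) + (r + σ²/2)T = ln(20/30) + (0.083 + 0.54²/2)·0.25 = -0.4055 + 0.0572 = -0.3483
d₁ = -0.3483 / 0.2700 = -1.2899 → -1.29
d₂ = d₁ − σ√T = -1.2899 − 0.2700 = -1.5599 → -1.56
e^(−rT) = e^(−0.083·0.25) = 0.9795
N(−d₂) = N(1.56) = 0.9406;  N(−d₁) = N(1.29) = 0.9015
P = 30·0.9795·0.9406 − 20·0.9015 = 27.6395 − 18.0300 = 9.6095

$9.61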